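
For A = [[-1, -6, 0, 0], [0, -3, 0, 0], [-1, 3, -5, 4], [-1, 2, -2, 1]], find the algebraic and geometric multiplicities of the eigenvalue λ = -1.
algebraic multiplicity 2, geometric multiplicity 1

The characteristic polynomial is (x + 1)^2(x + 3)^2, so the factor x + 1 appears with exponent 2: the algebraic multiplicity is 2.

rank(A + I) = 3, so the eigenspace has dimension 4 - 3 = 1: the geometric multiplicity is 1.

Since 1 < 2, A is not diagonalizable.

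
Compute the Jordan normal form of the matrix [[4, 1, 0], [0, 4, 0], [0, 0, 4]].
The characteristic polynomial is det(xI - A) = (x - 4)^3, so the eigenvalues are 4 (algebraic multiplicity 3).

For λ = 4: rank(A - 4I) = 1, rank((A - 4I)^2) = 0. The eigenspace has dimension 3 - 1 = 2, so there are 2 Jordan blocks; the rank sequence gives block sizes [2, 1].

Assembling the blocks gives the Jordan form J above.

J = [[4, 1, 0], [0, 4, 0], [0, 0, 4]]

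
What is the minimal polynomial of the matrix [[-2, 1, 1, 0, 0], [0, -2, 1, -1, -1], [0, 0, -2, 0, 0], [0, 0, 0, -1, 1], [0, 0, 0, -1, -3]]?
The characteristic polynomial factors as (x + 2)^5. The minimal polynomial is ∏(x - λ)^{k_λ} where k_λ is the size of the largest Jordan block at λ.

For λ = -2: rank(A + 2I) = 3, and the largest Jordan block has size 3 (the smallest k with rank((A + 2I)^k) = rank((A + 2I)^(k+1))).

So m_A(x) = (x + 2)^3.

m_A(x) = (x + 2)^3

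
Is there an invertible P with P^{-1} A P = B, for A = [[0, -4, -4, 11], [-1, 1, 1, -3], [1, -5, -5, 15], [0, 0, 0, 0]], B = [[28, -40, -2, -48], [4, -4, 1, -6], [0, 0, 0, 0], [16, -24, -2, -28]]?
No.

Both have characteristic polynomial x^3(x + 4), but the minimal polynomial of A is x^3(x + 4) while the minimal polynomial of B is x^2(x + 4). The minimal polynomial is a similarity invariant, so A and B are not similar.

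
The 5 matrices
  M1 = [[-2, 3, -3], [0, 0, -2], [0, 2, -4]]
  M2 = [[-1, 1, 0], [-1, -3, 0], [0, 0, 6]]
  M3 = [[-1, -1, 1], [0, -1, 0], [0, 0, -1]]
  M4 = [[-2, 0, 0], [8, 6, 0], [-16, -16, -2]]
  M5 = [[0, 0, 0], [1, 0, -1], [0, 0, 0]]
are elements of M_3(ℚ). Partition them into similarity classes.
Characteristic polynomials: χ_{M1} = (x + 2)^3, χ_{M2} = (x - 6)(x + 2)^2, χ_{M3} = (x + 1)^3, χ_{M4} = (x - 6)(x + 2)^2, χ_{M5} = x^3.

{M1}: invariant factors x + 2, (x + 2)^2.

{M2}: invariant factors (x - 6)(x + 2)^2.

{M3}: invariant factors x + 1, (x + 1)^2.

{M4}: invariant factors x + 2, (x - 6)(x + 2).

{M5}: invariant factors x, x^2.

Matrices are similar if and only if their invariant-factor lists agree; the partition into similarity classes is {M1}, {M2}, {M3}, {M4}, {M5}.

5 classes: {M1}, {M2}, {M3}, {M4}, {M5}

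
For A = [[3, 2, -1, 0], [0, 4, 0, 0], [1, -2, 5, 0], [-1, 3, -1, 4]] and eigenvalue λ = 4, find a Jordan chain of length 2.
We seek v_1 ∈ ker((A - 4I)^2) \ ker(A - 4I), then set v_{i+1} = (A - 4I) v_i.

One such chain is v_1 = [[0, 1, 2, -2]]^T, v_2 = [[0, 0, 0, 1]]^T. Check: (A - 4I) v_2 = [[0, 0, 0, 0]]^T = 0.

v_1 = [[0, 1, 2, -2]]^T, v_2 = [[0, 0, 0, 1]]^T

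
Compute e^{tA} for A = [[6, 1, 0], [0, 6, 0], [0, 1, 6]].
A has Jordan form J = [[6, 1, 0], [0, 6, 0], [0, 0, 6]] with A = PJP^{-1}, so e^{tA} = P e^{tJ} P^{-1}.

For a Jordan block J_k(λ), e^{tJ_k(λ)} = e^{λt} · (I + tN + t^2 N^2/2! + ... + t^{k-1} N^{k-1}/(k-1)!) where N is the nilpotent superdiagonal part.

Assembling the blocks and conjugating back gives the entries of e^{tA} as shown above.

e^{tA} = [[e^{6*t}, t*e^{6*t}, 0], [0, e^{6*t}, 0], [0, t*e^{6*t}, e^{6*t}]]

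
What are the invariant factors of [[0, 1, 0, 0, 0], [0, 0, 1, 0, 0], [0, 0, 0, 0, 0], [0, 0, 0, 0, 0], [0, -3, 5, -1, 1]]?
x, x^3(x - 1)

The Jordan structure of A has elementary divisors x^3, x, (x - 1). Arranging the block sizes at each eigenvalue in decreasing order and taking row products gives the invariant factors.

Invariant factors (smallest first, each dividing the next): x, x^3(x - 1).

Check: the last factor x^3(x - 1) is the minimal polynomial, and the product x^4(x - 1) is the characteristic polynomial.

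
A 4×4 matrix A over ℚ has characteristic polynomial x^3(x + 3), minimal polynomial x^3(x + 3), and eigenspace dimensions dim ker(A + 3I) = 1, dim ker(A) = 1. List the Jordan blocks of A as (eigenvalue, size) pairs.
λ = -3: algebraic multiplicity 1 (exponent in χ_A), largest block size 1 (exponent in m_A), 1 block (geometric multiplicity). This forces block sizes [1].
λ = 0: algebraic multiplicity 3 (exponent in χ_A), largest block size 3 (exponent in m_A), 1 block (geometric multiplicity). This forces block sizes [3].

Jordan blocks: (-3, 1), (0, 3)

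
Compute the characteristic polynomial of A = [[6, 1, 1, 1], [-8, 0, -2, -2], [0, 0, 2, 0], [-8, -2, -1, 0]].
xI - A = [[x - 6, -1, -1, -1], [8, x, 2, 2], [0, 0, x - 2, 0], [8, 2, 1, x]].

Expanding det(xI - A) along the first row:
det(xI - A) = + (x - 6)·det([[x, 2, 2], [0, x - 2, 0], [2, 1, x]]) - (-1)·det([[8, 2, 2], [0, x - 2, 0], [8, 1, x]]) + (-1)·det([[8, x, 2], [0, 0, 0], [8, 2, x]]) - (-1)·det([[8, x, 2], [0, 0, x - 2], [8, 2, 1]]).

Evaluating gives χ_A(x) = x^4 - 8x^3 + 24x^2 - 32x + 16 = (x - 2)^4.

χ_A(x) = (x - 2)^4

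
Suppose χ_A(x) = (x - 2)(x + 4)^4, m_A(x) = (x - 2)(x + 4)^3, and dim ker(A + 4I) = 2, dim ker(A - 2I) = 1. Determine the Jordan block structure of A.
Jordan blocks: (-4, 3), (-4, 1), (2, 1)

λ = -4: algebraic multiplicity 4 (exponent in χ_A), largest block size 3 (exponent in m_A), 2 blocks (geometric multiplicity). These force block sizes [3, 1].
λ = 2: algebraic multiplicity 1 (exponent in χ_A), largest block size 1 (exponent in m_A), 1 block (geometric multiplicity). This forces block sizes [1].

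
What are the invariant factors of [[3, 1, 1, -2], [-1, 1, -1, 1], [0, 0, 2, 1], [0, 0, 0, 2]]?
(x - 2)^2, (x - 2)^2

The Jordan structure of A has elementary divisors (x - 2)^2, (x - 2)^2. Arranging the block sizes at each eigenvalue in decreasing order and taking row products gives the invariant factors.

Invariant factors (smallest first, each dividing the next): (x - 2)^2, (x - 2)^2.

Check: the last factor (x - 2)^2 is the minimal polynomial, and the product (x - 2)^4 is the characteristic polynomial.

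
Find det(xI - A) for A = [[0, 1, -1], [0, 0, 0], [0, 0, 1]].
χ_A(x) = x^2(x - 1)

xI - A = [[x, -1, 1], [0, x, 0], [0, 0, x - 1]].

Expanding det(xI - A) along the first row:
det(xI - A) = + (x)·det([[x, 0], [0, x - 1]]) - (-1)·det([[0, 0], [0, x - 1]]) + (1)·det([[0, x], [0, 0]]).

Evaluating gives χ_A(x) = x^3 - x^2 = x^2(x - 1).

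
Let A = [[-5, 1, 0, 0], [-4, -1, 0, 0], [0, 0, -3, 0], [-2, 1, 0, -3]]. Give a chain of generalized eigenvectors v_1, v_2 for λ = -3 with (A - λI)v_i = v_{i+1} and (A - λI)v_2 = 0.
v_1 = [[0, 1, 1, 0]]^T, v_2 = [[1, 2, 0, 1]]^T

We seek v_1 ∈ ker((A + 3I)^2) \ ker(A + 3I), then set v_{i+1} = (A + 3I) v_i.

One such chain is v_1 = [[0, 1, 1, 0]]^T, v_2 = [[1, 2, 0, 1]]^T. Check: (A + 3I) v_2 = [[0, 0, 0, 0]]^T = 0.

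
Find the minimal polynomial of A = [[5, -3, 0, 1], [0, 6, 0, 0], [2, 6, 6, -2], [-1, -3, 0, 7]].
m_A(x) = (x - 6)^2

The characteristic polynomial factors as (x - 6)^4. The minimal polynomial is ∏(x - λ)^{k_λ} where k_λ is the size of the largest Jordan block at λ.

For λ = 6: rank(A - 6I) = 1, and the largest Jordan block has size 2 (the smallest k with rank((A - 6I)^k) = rank((A - 6I)^(k+1))).

So m_A(x) = (x - 6)^2.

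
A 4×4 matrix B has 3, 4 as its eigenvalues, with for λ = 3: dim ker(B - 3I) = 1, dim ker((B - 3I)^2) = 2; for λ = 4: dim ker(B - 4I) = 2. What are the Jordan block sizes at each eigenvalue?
Jordan blocks: (3, 2), (4, 1), (4, 1)

λ = 3: successive nullity increments [1, 1] count blocks of size ≥ k; block sizes are [2].
λ = 4: successive nullity increments [2] count blocks of size ≥ k; block sizes are [1, 1].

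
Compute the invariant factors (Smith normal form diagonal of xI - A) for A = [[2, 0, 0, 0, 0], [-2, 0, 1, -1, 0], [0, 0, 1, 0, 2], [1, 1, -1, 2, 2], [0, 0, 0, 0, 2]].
The Jordan structure of A has elementary divisors (x - 1)^2, (x - 1), (x - 2), (x - 2). Arranging the block sizes at each eigenvalue in decreasing order and taking row products gives the invariant factors.

Invariant factors (smallest first, each dividing the next): (x - 2)(x - 1), (x - 2)(x - 1)^2.

Check: the last factor (x - 2)(x - 1)^2 is the minimal polynomial, and the product (x - 2)^2(x - 1)^3 is the characteristic polynomial.

(x - 2)(x - 1), (x - 2)(x - 1)^2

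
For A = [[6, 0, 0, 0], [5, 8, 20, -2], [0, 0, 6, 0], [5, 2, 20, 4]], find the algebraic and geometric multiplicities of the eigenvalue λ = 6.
The characteristic polynomial is (x - 6)^4, so the factor x - 6 appears with exponent 4: the algebraic multiplicity is 4.

rank(A - 6I) = 1, so the eigenspace has dimension 4 - 1 = 3: the geometric multiplicity is 3.

Since 3 < 4, A is not diagonalizable.

algebraic multiplicity 4, geometric multiplicity 3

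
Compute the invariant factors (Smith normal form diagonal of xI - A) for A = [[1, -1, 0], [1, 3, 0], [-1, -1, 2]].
x - 2, (x - 2)^2

The Jordan structure of A has elementary divisors (x - 2)^2, (x - 2). Arranging the block sizes at each eigenvalue in decreasing order and taking row products gives the invariant factors.

Invariant factors (smallest first, each dividing the next): x - 2, (x - 2)^2.

Check: the last factor (x - 2)^2 is the minimal polynomial, and the product (x - 2)^3 is the characteristic polynomial.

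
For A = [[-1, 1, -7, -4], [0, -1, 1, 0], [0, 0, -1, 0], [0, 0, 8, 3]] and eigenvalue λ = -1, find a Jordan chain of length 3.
We seek v_1 ∈ ker((A + I)^3) \ ker((A + I)^2), then set v_{i+1} = (A + I) v_i.

One such chain is v_1 = [[1, 0, 1, -2]]^T, v_2 = [[1, 1, 0, 0]]^T, v_3 = [[1, 0, 0, 0]]^T. Check: (A + I) v_3 = [[0, 0, 0, 0]]^T = 0.

v_1 = [[1, 0, 1, -2]]^T, v_2 = [[1, 1, 0, 0]]^T, v_3 = [[1, 0, 0, 0]]^T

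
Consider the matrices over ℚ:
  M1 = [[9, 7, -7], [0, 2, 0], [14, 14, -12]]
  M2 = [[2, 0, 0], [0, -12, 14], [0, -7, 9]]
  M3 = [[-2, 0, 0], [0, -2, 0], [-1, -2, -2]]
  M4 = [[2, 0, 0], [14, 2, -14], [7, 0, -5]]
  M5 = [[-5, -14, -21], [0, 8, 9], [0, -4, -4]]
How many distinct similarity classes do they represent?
Characteristic polynomials: χ_{M1} = (x - 2)^2(x + 5), χ_{M2} = (x - 2)^2(x + 5), χ_{M3} = (x + 2)^3, χ_{M4} = (x - 2)^2(x + 5), χ_{M5} = (x - 2)^2(x + 5).

{M1, M2, M4}: invariant factors x - 2, (x - 2)(x + 5).

{M3}: invariant factors x + 2, (x + 2)^2.

{M5}: invariant factors (x - 2)^2(x + 5).

Matrices are similar if and only if their invariant-factor lists agree; the partition into similarity classes is {M1, M2, M4}, {M3}, {M5}.

3 classes: {M1, M2, M4}, {M3}, {M5}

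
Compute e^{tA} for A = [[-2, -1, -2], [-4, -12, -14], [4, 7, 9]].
A has Jordan form J = [[-5, 0, 0], [0, 0, 1], [0, 0, 0]] with A = PJP^{-1}, so e^{tA} = P e^{tJ} P^{-1}.

For a Jordan block J_k(λ), e^{tJ_k(λ)} = e^{λt} · (I + tN + t^2 N^2/2! + ... + t^{k-1} N^{k-1}/(k-1)!) where N is the nilpotent superdiagonal part.

Assembling the blocks and conjugating back gives the entries of e^{tA} as shown above.

e^{tA} = [[1 - 2*t, -t, -2*t], [-4*t, -2*t - 1 + 2*e^{-5*t}, -4*t - 2 + 2*e^{-5*t}], [4*t, 2*t + 1 - e^{-5*t}, 4*t + 2 - e^{-5*t}]]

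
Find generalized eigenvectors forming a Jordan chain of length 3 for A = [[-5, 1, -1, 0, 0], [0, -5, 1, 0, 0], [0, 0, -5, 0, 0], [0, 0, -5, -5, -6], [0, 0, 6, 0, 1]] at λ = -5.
v_1 = [[-1, 0, 1, 1, -1]]^T, v_2 = [[-1, 1, 0, 1, 0]]^T, v_3 = [[1, 0, 0, 0, 0]]^T

We seek v_1 ∈ ker((A + 5I)^3) \ ker((A + 5I)^2), then set v_{i+1} = (A + 5I) v_i.

One such chain is v_1 = [[-1, 0, 1, 1, -1]]^T, v_2 = [[-1, 1, 0, 1, 0]]^T, v_3 = [[1, 0, 0, 0, 0]]^T. Check: (A + 5I) v_3 = [[0, 0, 0, 0, 0]]^T = 0.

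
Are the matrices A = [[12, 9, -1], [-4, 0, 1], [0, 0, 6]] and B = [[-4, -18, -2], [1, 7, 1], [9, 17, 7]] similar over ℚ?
trace(A) = 18 but trace(B) = 10. The trace is a similarity invariant, so A and B are not similar.

No.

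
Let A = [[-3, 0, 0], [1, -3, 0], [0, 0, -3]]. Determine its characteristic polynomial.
xI - A = [[x + 3, 0, 0], [-1, x + 3, 0], [0, 0, x + 3]].

Expanding det(xI - A) along the first row:
det(xI - A) = + (x + 3)·det([[x + 3, 0], [0, x + 3]]) - (0)·det([[-1, 0], [0, x + 3]]) + (0)·det([[-1, x + 3], [0, 0]]).

Evaluating gives χ_A(x) = x^3 + 9x^2 + 27x + 27 = (x + 3)^3.

χ_A(x) = (x + 3)^3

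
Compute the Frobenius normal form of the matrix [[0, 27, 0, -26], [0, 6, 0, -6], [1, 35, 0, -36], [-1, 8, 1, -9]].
R = [[0, 0, 0, -6], [1, 0, 0, -14], [0, 1, 0, -4], [0, 0, 1, -3]]

The invariant factors of A (the non-unit diagonal entries of the Smith normal form of xI - A over ℚ[x]) are (x + 3)(x^3 + 4x + 2), each dividing the next. The characteristic polynomial is their product, (x + 3)(x^3 + 4x + 2).

The rational canonical form is the block-diagonal matrix of companion matrices C(f_i):
R = [[0, 0, 0, -6], [1, 0, 0, -14], [0, 1, 0, -4], [0, 0, 1, -3]].

Note the characteristic polynomial does not split into linear factors over ℚ, so A has no Jordan form over ℚ; the rational canonical form exists over any field.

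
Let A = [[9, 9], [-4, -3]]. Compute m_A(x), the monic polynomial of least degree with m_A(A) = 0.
The characteristic polynomial factors as (x - 3)^2. The minimal polynomial is ∏(x - λ)^{k_λ} where k_λ is the size of the largest Jordan block at λ.

For λ = 3: rank(A - 3I) = 1, and the largest Jordan block has size 2 (the smallest k with rank((A - 3I)^k) = rank((A - 3I)^(k+1))).

So m_A(x) = (x - 3)^2.

m_A(x) = (x - 3)^2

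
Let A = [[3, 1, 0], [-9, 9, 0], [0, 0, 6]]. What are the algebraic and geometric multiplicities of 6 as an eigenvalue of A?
The characteristic polynomial is (x - 6)^3, so the factor x - 6 appears with exponent 3: the algebraic multiplicity is 3.

rank(A - 6I) = 1, so the eigenspace has dimension 3 - 1 = 2: the geometric multiplicity is 2.

Since 2 < 3, A is not diagonalizable.

algebraic multiplicity 3, geometric multiplicity 2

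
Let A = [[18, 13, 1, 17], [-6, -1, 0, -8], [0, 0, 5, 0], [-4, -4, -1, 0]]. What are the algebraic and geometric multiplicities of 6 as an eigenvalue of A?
The characteristic polynomial is (x - 6)^2(x - 5)^2, so the factor x - 6 appears with exponent 2: the algebraic multiplicity is 2.

rank(A - 6I) = 3, so the eigenspace has dimension 4 - 3 = 1: the geometric multiplicity is 1.

Since 1 < 2, A is not diagonalizable.

algebraic multiplicity 2, geometric multiplicity 1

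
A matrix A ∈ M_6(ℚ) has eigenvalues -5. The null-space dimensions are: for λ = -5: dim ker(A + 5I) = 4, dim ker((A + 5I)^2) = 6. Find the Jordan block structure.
Jordan blocks: (-5, 2), (-5, 2), (-5, 1), (-5, 1)

λ = -5: successive nullity increments [4, 2] count blocks of size ≥ k; block sizes are [2, 2, 1, 1].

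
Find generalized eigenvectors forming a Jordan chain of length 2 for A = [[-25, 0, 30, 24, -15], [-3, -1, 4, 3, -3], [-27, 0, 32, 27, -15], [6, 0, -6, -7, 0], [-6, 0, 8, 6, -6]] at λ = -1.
v_1 = [[-5, 0, -5, 0, -2]]^T, v_2 = [[0, 1, 0, 0, 0]]^T

We seek v_1 ∈ ker((A + I)^2) \ ker(A + I), then set v_{i+1} = (A + I) v_i.

One such chain is v_1 = [[-5, 0, -5, 0, -2]]^T, v_2 = [[0, 1, 0, 0, 0]]^T. Check: (A + I) v_2 = [[0, 0, 0, 0, 0]]^T = 0.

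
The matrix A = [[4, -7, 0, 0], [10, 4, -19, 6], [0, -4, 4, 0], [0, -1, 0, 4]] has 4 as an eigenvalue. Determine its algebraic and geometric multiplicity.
algebraic multiplicity 4, geometric multiplicity 2

The characteristic polynomial is (x - 4)^4, so the factor x - 4 appears with exponent 4: the algebraic multiplicity is 4.

rank(A - 4I) = 2, so the eigenspace has dimension 4 - 2 = 2: the geometric multiplicity is 2.

Since 2 < 4, A is not diagonalizable.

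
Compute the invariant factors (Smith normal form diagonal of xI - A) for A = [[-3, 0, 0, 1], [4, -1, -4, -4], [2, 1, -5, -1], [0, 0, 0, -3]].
The Jordan structure of A has elementary divisors (x + 3)^2, (x + 3)^2. Arranging the block sizes at each eigenvalue in decreasing order and taking row products gives the invariant factors.

Invariant factors (smallest first, each dividing the next): (x + 3)^2, (x + 3)^2.

Check: the last factor (x + 3)^2 is the minimal polynomial, and the product (x + 3)^4 is the characteristic polynomial.

(x + 3)^2, (x + 3)^2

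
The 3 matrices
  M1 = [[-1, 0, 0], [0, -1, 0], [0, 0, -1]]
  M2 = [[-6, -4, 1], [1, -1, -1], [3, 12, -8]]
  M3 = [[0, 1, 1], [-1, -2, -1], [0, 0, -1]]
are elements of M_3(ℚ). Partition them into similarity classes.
3 classes: {M1}, {M2}, {M3}

Characteristic polynomials: χ_{M1} = (x + 1)^3, χ_{M2} = (x + 5)^3, χ_{M3} = (x + 1)^3.

{M1}: invariant factors x + 1, x + 1, x + 1.

{M2}: invariant factors x + 5, (x + 5)^2.

{M3}: invariant factors x + 1, (x + 1)^2.

Matrices are similar if and only if their invariant-factor lists agree; the partition into similarity classes is {M1}, {M2}, {M3}.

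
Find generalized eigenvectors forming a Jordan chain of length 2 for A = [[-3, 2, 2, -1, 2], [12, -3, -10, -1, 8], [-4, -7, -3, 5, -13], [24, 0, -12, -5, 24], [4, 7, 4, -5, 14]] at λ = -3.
We seek v_1 ∈ ker((A + 3I)^2) \ ker(A + 3I), then set v_{i+1} = (A + 3I) v_i.

One such chain is v_1 = [[0, 2, 0, 3, 0]]^T, v_2 = [[1, -3, 1, -6, -1]]^T. Check: (A + 3I) v_2 = [[0, 0, 0, 0, 0]]^T = 0.

v_1 = [[0, 2, 0, 3, 0]]^T, v_2 = [[1, -3, 1, -6, -1]]^T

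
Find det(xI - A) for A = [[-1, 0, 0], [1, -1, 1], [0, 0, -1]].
xI - A = [[x + 1, 0, 0], [-1, x + 1, -1], [0, 0, x + 1]].

Expanding det(xI - A) along the first row:
det(xI - A) = + (x + 1)·det([[x + 1, -1], [0, x + 1]]) - (0)·det([[-1, -1], [0, x + 1]]) + (0)·det([[-1, x + 1], [0, 0]]).

Evaluating gives χ_A(x) = x^3 + 3x^2 + 3x + 1 = (x + 1)^3.

χ_A(x) = (x + 1)^3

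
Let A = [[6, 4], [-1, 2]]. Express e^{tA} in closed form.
A has Jordan form J = [[4, 1], [0, 4]] with A = PJP^{-1}, so e^{tA} = P e^{tJ} P^{-1}.

For a Jordan block J_k(λ), e^{tJ_k(λ)} = e^{λt} · (I + tN + t^2 N^2/2! + ... + t^{k-1} N^{k-1}/(k-1)!) where N is the nilpotent superdiagonal part.

Assembling the blocks and conjugating back gives the entries of e^{tA} as shown above.

e^{tA} = [[(2*t + 1)*e^{4*t}, 4*t*e^{4*t}], [-t*e^{4*t}, (1 - 2*t)*e^{4*t}]]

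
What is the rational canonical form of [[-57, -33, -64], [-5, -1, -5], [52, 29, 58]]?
The invariant factors of A (the non-unit diagonal entries of the Smith normal form of xI - A over ℚ[x]) are x^3 + x - 3, each dividing the next. The characteristic polynomial is their product, x^3 + x - 3.

The rational canonical form is the block-diagonal matrix of companion matrices C(f_i):
R = [[0, 0, 3], [1, 0, -1], [0, 1, 0]].

Note the characteristic polynomial does not split into linear factors over ℚ, so A has no Jordan form over ℚ; the rational canonical form exists over any field.

R = [[0, 0, 3], [1, 0, -1], [0, 1, 0]]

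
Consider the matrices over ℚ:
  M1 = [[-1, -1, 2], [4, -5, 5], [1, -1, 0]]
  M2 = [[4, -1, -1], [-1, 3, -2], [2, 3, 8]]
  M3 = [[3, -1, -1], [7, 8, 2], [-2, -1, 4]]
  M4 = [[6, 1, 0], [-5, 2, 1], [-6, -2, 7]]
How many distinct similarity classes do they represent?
2 classes: {M1}, {M2, M3, M4}

Characteristic polynomials: χ_{M1} = (x + 2)^3, χ_{M2} = (x - 5)^3, χ_{M3} = (x - 5)^3, χ_{M4} = (x - 5)^3.

{M1}: invariant factors (x + 2)^3.

{M2, M3, M4}: invariant factors (x - 5)^3.

Matrices are similar if and only if their invariant-factor lists agree; the partition into similarity classes is {M1}, {M2, M3, M4}.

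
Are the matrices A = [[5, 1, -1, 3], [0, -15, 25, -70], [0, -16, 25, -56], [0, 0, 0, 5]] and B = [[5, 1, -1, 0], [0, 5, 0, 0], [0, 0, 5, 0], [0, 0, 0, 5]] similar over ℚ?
No.

Both have characteristic polynomial (x - 5)^4, but the minimal polynomial of A is (x - 5)^3 while the minimal polynomial of B is (x - 5)^2. The minimal polynomial is a similarity invariant, so A and B are not similar.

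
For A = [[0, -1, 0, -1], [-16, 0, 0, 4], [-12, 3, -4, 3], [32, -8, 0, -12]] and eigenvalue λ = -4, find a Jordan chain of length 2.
v_1 = [[0, 2, 1, -3]]^T, v_2 = [[1, -4, -3, 8]]^T

We seek v_1 ∈ ker((A + 4I)^2) \ ker(A + 4I), then set v_{i+1} = (A + 4I) v_i.

One such chain is v_1 = [[0, 2, 1, -3]]^T, v_2 = [[1, -4, -3, 8]]^T. Check: (A + 4I) v_2 = [[0, 0, 0, 0]]^T = 0.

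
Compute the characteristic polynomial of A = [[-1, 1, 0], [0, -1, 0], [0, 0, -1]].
xI - A = [[x + 1, -1, 0], [0, x + 1, 0], [0, 0, x + 1]].

Expanding det(xI - A) along the first row:
det(xI - A) = + (x + 1)·det([[x + 1, 0], [0, x + 1]]) - (-1)·det([[0, 0], [0, x + 1]]) + (0)·det([[0, x + 1], [0, 0]]).

Evaluating gives χ_A(x) = x^3 + 3x^2 + 3x + 1 = (x + 1)^3.

χ_A(x) = (x + 1)^3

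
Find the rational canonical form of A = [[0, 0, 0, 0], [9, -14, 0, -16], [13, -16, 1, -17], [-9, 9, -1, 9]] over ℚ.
R = [[0, 0, 0, 0], [1, 0, 0, 0], [0, 1, 0, 4], [0, 0, 1, -4]]

The invariant factors of A (the non-unit diagonal entries of the Smith normal form of xI - A over ℚ[x]) are x^2(x^2 + 4x - 4), each dividing the next. The characteristic polynomial is their product, x^2(x^2 + 4x - 4).

The rational canonical form is the block-diagonal matrix of companion matrices C(f_i):
R = [[0, 0, 0, 0], [1, 0, 0, 0], [0, 1, 0, 4], [0, 0, 1, -4]].

Note the characteristic polynomial does not split into linear factors over ℚ, so A has no Jordan form over ℚ; the rational canonical form exists over any field.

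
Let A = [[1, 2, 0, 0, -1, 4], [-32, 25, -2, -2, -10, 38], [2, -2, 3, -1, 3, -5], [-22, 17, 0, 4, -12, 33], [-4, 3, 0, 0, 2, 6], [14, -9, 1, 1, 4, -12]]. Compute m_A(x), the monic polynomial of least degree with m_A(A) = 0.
m_A(x) = (x - 5)(x - 4)^3(x - 3)^2

The characteristic polynomial factors as (x - 5)(x - 4)^3(x - 3)^2. The minimal polynomial is ∏(x - λ)^{k_λ} where k_λ is the size of the largest Jordan block at λ.

For λ = 3: rank(A - 3I) = 5, and the largest Jordan block has size 2 (the smallest k with rank((A - 3I)^k) = rank((A - 3I)^(k+1))).
For λ = 4: rank(A - 4I) = 5, and the largest Jordan block has size 3 (the smallest k with rank((A - 4I)^k) = rank((A - 4I)^(k+1))).
For λ = 5: rank(A - 5I) = 5, and the largest Jordan block has size 1 (the smallest k with rank((A - 5I)^k) = rank((A - 5I)^(k+1))).

So m_A(x) = (x - 5)(x - 4)^3(x - 3)^2.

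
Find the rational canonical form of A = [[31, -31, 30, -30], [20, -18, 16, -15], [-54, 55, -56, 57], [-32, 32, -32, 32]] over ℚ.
R = [[0, 0, 0, -32], [1, 0, 0, -64], [0, 1, 0, -42], [0, 0, 1, -11]]

The invariant factors of A (the non-unit diagonal entries of the Smith normal form of xI - A over ℚ[x]) are (x + 1)(x + 2)(x + 4)^2, each dividing the next. The characteristic polynomial is their product, (x + 1)(x + 2)(x + 4)^2.

The rational canonical form is the block-diagonal matrix of companion matrices C(f_i):
R = [[0, 0, 0, -32], [1, 0, 0, -64], [0, 1, 0, -42], [0, 0, 1, -11]].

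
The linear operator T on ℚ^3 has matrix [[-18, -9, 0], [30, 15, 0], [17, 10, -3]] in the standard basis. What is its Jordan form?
The characteristic polynomial is det(xI - A) = x(x + 3)^2, so the eigenvalues are -3 (algebraic multiplicity 2), 0 (algebraic multiplicity 1).

For λ = -3: rank(A + 3I) = 2, rank((A + 3I)^2) = 1. The eigenspace has dimension 3 - 2 = 1, so there is 1 Jordan block; the rank sequence gives block sizes [2].

For λ = 0: algebraic multiplicity 1 gives one 1×1 block.

Assembling the blocks gives the Jordan form J above.

J = [[-3, 1, 0], [0, -3, 0], [0, 0, 0]]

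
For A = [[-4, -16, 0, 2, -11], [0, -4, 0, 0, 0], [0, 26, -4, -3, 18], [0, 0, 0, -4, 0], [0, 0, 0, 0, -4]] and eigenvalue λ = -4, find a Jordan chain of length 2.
We seek v_1 ∈ ker((A + 4I)^2) \ ker(A + 4I), then set v_{i+1} = (A + 4I) v_i.

One such chain is v_1 = [[0, 1, 0, 3, -1]]^T, v_2 = [[1, 0, -1, 0, 0]]^T. Check: (A + 4I) v_2 = [[0, 0, 0, 0, 0]]^T = 0.

v_1 = [[0, 1, 0, 3, -1]]^T, v_2 = [[1, 0, -1, 0, 0]]^T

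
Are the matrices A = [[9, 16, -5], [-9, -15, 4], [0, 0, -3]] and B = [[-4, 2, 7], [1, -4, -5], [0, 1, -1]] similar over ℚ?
Yes.

Two matrices over a field are similar if and only if they have the same invariant factors.

Both A and B have characteristic polynomial (x + 3)^3 and minimal polynomial (x + 3)^3. Computing further, both have invariant factors (x + 3)^3. Hence A and B are similar.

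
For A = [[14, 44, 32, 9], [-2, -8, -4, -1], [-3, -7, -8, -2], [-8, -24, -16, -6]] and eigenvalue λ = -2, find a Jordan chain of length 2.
We seek v_1 ∈ ker((A + 2I)^2) \ ker(A + 2I), then set v_{i+1} = (A + 2I) v_i.

One such chain is v_1 = [[2, 0, -1, 1]]^T, v_2 = [[9, -1, -2, -4]]^T. Check: (A + 2I) v_2 = [[0, 0, 0, 0]]^T = 0.

v_1 = [[2, 0, -1, 1]]^T, v_2 = [[9, -1, -2, -4]]^T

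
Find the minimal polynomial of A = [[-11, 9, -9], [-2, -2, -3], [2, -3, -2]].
The characteristic polynomial factors as (x + 5)^3. The minimal polynomial is ∏(x - λ)^{k_λ} where k_λ is the size of the largest Jordan block at λ.

For λ = -5: rank(A + 5I) = 1, and the largest Jordan block has size 2 (the smallest k with rank((A + 5I)^k) = rank((A + 5I)^(k+1))).

So m_A(x) = (x + 5)^2.

m_A(x) = (x + 5)^2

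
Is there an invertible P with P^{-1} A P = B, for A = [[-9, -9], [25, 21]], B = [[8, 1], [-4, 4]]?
Two matrices over a field are similar if and only if they have the same invariant factors.

Both A and B have characteristic polynomial (x - 6)^2 and minimal polynomial (x - 6)^2. Computing further, both have invariant factors (x - 6)^2. Hence A and B are similar.

Yes.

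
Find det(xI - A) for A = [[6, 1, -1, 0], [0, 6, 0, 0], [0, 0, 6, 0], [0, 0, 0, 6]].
xI - A = [[x - 6, -1, 1, 0], [0, x - 6, 0, 0], [0, 0, x - 6, 0], [0, 0, 0, x - 6]].

Expanding det(xI - A) along the first row:
det(xI - A) = + (x - 6)·det([[x - 6, 0, 0], [0, x - 6, 0], [0, 0, x - 6]]) - (-1)·det([[0, 0, 0], [0, x - 6, 0], [0, 0, x - 6]]) + (1)·det([[0, x - 6, 0], [0, 0, 0], [0, 0, x - 6]]) - (0)·det([[0, x - 6, 0], [0, 0, x - 6], [0, 0, 0]]).

Evaluating gives χ_A(x) = x^4 - 24x^3 + 216x^2 - 864x + 1296 = (x - 6)^4.

χ_A(x) = (x - 6)^4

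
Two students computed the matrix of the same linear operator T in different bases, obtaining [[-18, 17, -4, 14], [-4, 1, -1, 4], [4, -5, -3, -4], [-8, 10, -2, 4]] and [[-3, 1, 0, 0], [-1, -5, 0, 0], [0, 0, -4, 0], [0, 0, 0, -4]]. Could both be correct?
Both have characteristic polynomial (x + 4)^4, but the minimal polynomial of A is (x + 4)^3 while the minimal polynomial of B is (x + 4)^2. The minimal polynomial is a similarity invariant, so A and B are not similar.

No.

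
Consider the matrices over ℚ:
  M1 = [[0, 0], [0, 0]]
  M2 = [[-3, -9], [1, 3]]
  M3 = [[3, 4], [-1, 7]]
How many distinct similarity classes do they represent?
3 classes: {M1}, {M2}, {M3}

Characteristic polynomials: χ_{M1} = x^2, χ_{M2} = x^2, χ_{M3} = (x - 5)^2.

{M1}: invariant factors x, x.

{M2}: invariant factors x^2.

{M3}: invariant factors (x - 5)^2.

Matrices are similar if and only if their invariant-factor lists agree; the partition into similarity classes is {M1}, {M2}, {M3}.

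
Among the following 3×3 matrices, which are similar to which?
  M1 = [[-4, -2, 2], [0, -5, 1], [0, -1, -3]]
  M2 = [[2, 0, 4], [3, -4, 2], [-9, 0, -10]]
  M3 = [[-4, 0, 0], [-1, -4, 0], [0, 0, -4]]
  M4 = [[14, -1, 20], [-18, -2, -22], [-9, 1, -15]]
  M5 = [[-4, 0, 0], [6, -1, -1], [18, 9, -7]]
Characteristic polynomials: χ_{M1} = (x + 4)^3, χ_{M2} = (x + 4)^3, χ_{M3} = (x + 4)^3, χ_{M4} = (x - 5)(x + 4)^2, χ_{M5} = (x + 4)^3.

{M1, M2, M3, M5}: invariant factors x + 4, (x + 4)^2.

{M4}: invariant factors (x - 5)(x + 4)^2.

Matrices are similar if and only if their invariant-factor lists agree; the partition into similarity classes is {M1, M2, M3, M5}, {M4}.

2 classes: {M1, M2, M3, M5}, {M4}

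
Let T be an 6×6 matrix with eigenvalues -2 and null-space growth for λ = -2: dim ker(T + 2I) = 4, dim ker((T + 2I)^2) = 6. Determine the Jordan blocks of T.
Jordan blocks: (-2, 2), (-2, 2), (-2, 1), (-2, 1)

λ = -2: successive nullity increments [4, 2] count blocks of size ≥ k; block sizes are [2, 2, 1, 1].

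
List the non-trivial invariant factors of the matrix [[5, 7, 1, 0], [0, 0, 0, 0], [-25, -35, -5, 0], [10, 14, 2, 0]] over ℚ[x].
The Jordan structure of A has elementary divisors x^2, x, x. Arranging the block sizes at each eigenvalue in decreasing order and taking row products gives the invariant factors.

Invariant factors (smallest first, each dividing the next): x, x, x^2.

Check: the last factor x^2 is the minimal polynomial, and the product x^4 is the characteristic polynomial.

x, x, x^2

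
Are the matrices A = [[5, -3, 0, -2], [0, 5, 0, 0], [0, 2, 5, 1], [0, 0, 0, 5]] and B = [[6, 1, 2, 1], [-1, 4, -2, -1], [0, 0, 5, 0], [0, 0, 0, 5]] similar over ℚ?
No.

Both have characteristic polynomial (x - 5)^4 and minimal polynomial (x - 5)^2. But rank(A - 5I) = 2 for A while rank(B - 5I) = 1 for B, so the number of Jordan blocks at λ = 5 differs. A and B are not similar.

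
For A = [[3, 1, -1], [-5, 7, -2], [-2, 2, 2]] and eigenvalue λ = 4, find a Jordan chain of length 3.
We seek v_1 ∈ ker((A - 4I)^3) \ ker((A - 4I)^2), then set v_{i+1} = (A - 4I) v_i.

One such chain is v_1 = [[0, 1, 1]]^T, v_2 = [[0, 1, 0]]^T, v_3 = [[1, 3, 2]]^T. Check: (A - 4I) v_3 = [[0, 0, 0]]^T = 0.

v_1 = [[0, 1, 1]]^T, v_2 = [[0, 1, 0]]^T, v_3 = [[1, 3, 2]]^T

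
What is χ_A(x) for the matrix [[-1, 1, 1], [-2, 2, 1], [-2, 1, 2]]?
xI - A = [[x + 1, -1, -1], [2, x - 2, -1], [2, -1, x - 2]].

Expanding det(xI - A) along the first row:
det(xI - A) = + (x + 1)·det([[x - 2, -1], [-1, x - 2]]) - (-1)·det([[2, -1], [2, x - 2]]) + (-1)·det([[2, x - 2], [2, -1]]).

Evaluating gives χ_A(x) = x^3 - 3x^2 + 3x - 1 = (x - 1)^3.

χ_A(x) = (x - 1)^3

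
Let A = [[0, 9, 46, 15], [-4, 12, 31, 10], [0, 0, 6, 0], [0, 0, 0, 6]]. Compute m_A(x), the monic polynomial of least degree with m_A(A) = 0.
m_A(x) = (x - 6)^3

The characteristic polynomial factors as (x - 6)^4. The minimal polynomial is ∏(x - λ)^{k_λ} where k_λ is the size of the largest Jordan block at λ.

For λ = 6: rank(A - 6I) = 2, and the largest Jordan block has size 3 (the smallest k with rank((A - 6I)^k) = rank((A - 6I)^(k+1))).

So m_A(x) = (x - 6)^3.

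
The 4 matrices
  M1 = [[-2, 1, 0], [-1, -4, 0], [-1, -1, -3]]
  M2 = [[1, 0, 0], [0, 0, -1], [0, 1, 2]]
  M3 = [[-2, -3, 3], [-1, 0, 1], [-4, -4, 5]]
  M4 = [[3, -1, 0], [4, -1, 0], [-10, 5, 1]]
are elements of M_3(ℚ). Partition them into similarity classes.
2 classes: {M1}, {M2, M3, M4}

Characteristic polynomials: χ_{M1} = (x + 3)^3, χ_{M2} = (x - 1)^3, χ_{M3} = (x - 1)^3, χ_{M4} = (x - 1)^3.

{M1}: invariant factors x + 3, (x + 3)^2.

{M2, M3, M4}: invariant factors x - 1, (x - 1)^2.

Matrices are similar if and only if their invariant-factor lists agree; the partition into similarity classes is {M1}, {M2, M3, M4}.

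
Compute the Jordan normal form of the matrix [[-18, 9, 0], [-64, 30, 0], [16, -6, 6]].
J = [[6, 1, 0], [0, 6, 0], [0, 0, 6]]

The characteristic polynomial is det(xI - A) = (x - 6)^3, so the eigenvalues are 6 (algebraic multiplicity 3).

For λ = 6: rank(A - 6I) = 1, rank((A - 6I)^2) = 0. The eigenspace has dimension 3 - 1 = 2, so there are 2 Jordan blocks; the rank sequence gives block sizes [2, 1].

Assembling the blocks gives the Jordan form J above.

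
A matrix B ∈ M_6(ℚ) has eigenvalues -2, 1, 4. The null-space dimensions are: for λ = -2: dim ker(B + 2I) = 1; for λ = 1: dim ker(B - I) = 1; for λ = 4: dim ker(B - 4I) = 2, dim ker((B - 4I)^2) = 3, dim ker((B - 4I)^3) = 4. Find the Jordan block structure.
Jordan blocks: (-2, 1), (1, 1), (4, 3), (4, 1)

λ = -2: successive nullity increments [1] count blocks of size ≥ k; block sizes are [1].
λ = 1: successive nullity increments [1] count blocks of size ≥ k; block sizes are [1].
λ = 4: successive nullity increments [2, 1, 1] count blocks of size ≥ k; block sizes are [3, 1].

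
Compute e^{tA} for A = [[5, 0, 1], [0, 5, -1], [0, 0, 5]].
e^{tA} = [[e^{5*t}, 0, t*e^{5*t}], [0, e^{5*t}, -t*e^{5*t}], [0, 0, e^{5*t}]]

A has Jordan form J = [[5, 1, 0], [0, 5, 0], [0, 0, 5]] with A = PJP^{-1}, so e^{tA} = P e^{tJ} P^{-1}.

For a Jordan block J_k(λ), e^{tJ_k(λ)} = e^{λt} · (I + tN + t^2 N^2/2! + ... + t^{k-1} N^{k-1}/(k-1)!) where N is the nilpotent superdiagonal part.

Assembling the blocks and conjugating back gives the entries of e^{tA} as shown above.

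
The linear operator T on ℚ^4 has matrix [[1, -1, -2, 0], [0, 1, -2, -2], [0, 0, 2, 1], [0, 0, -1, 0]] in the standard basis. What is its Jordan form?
J = [[1, 1, 0, 0], [0, 1, 0, 0], [0, 0, 1, 1], [0, 0, 0, 1]]

The characteristic polynomial is det(xI - A) = (x - 1)^4, so the eigenvalues are 1 (algebraic multiplicity 4).

For λ = 1: rank(A - I) = 2, rank((A - I)^2) = 0. The eigenspace has dimension 4 - 2 = 2, so there are 2 Jordan blocks; the rank sequence gives block sizes [2, 2].

Assembling the blocks gives the Jordan form J above.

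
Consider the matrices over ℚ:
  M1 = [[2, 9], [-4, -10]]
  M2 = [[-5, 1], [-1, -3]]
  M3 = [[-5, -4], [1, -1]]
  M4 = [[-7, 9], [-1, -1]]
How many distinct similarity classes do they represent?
2 classes: {M1, M2, M4}, {M3}

Characteristic polynomials: χ_{M1} = (x + 4)^2, χ_{M2} = (x + 4)^2, χ_{M3} = (x + 3)^2, χ_{M4} = (x + 4)^2.

{M1, M2, M4}: invariant factors (x + 4)^2.

{M3}: invariant factors (x + 3)^2.

Matrices are similar if and only if their invariant-factor lists agree; the partition into similarity classes is {M1, M2, M4}, {M3}.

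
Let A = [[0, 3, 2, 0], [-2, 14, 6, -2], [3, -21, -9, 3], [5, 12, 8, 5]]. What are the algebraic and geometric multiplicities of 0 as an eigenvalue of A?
The characteristic polynomial is x^2(x - 5)^2, so the factor x appears with exponent 2: the algebraic multiplicity is 2.

rank(A) = 3, so the eigenspace has dimension 4 - 3 = 1: the geometric multiplicity is 1.

Since 1 < 2, A is not diagonalizable.

algebraic multiplicity 2, geometric multiplicity 1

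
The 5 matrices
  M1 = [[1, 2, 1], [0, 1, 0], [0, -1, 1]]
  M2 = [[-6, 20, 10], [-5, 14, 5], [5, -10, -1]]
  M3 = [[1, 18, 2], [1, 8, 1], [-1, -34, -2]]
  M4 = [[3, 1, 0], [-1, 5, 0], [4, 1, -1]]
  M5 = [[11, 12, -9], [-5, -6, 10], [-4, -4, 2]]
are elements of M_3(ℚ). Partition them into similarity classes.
3 classes: {M1}, {M2}, {M3, M4, M5}

Characteristic polynomials: χ_{M1} = (x - 1)^3, χ_{M2} = (x - 4)^2(x + 1), χ_{M3} = (x - 4)^2(x + 1), χ_{M4} = (x - 4)^2(x + 1), χ_{M5} = (x - 4)^2(x + 1).

{M1}: invariant factors (x - 1)^3.

{M2}: invariant factors x - 4, (x - 4)(x + 1).

{M3, M4, M5}: invariant factors (x - 4)^2(x + 1).

Matrices are similar if and only if their invariant-factor lists agree; the partition into similarity classes is {M1}, {M2}, {M3, M4, M5}.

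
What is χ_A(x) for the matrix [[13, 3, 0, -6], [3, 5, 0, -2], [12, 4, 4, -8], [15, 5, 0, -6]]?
χ_A(x) = (x - 4)^4

xI - A = [[x - 13, -3, 0, 6], [-3, x - 5, 0, 2], [-12, -4, x - 4, 8], [-15, -5, 0, x + 6]].

Expanding det(xI - A) along the first row:
det(xI - A) = + (x - 13)·det([[x - 5, 0, 2], [-4, x - 4, 8], [-5, 0, x + 6]]) - (-3)·det([[-3, 0, 2], [-12, x - 4, 8], [-15, 0, x + 6]]) + (0)·det([[-3, x - 5, 2], [-12, -4, 8], [-15, -5, x + 6]]) - (6)·det([[-3, x - 5, 0], [-12, -4, x - 4], [-15, -5, 0]]).

Evaluating gives χ_A(x) = x^4 - 16x^3 + 96x^2 - 256x + 256 = (x - 4)^4.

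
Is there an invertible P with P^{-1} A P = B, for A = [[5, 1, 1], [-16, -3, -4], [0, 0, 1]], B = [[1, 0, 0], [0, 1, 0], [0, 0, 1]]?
Both have characteristic polynomial (x - 1)^3, but the minimal polynomial of A is (x - 1)^2 while the minimal polynomial of B is x - 1. The minimal polynomial is a similarity invariant, so A and B are not similar.

No.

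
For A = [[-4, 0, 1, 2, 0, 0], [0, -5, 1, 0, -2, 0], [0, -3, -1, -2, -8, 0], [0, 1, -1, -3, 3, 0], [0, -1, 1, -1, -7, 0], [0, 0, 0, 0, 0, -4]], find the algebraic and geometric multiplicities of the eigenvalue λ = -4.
The characteristic polynomial is (x + 4)^6, so the factor x + 4 appears with exponent 6: the algebraic multiplicity is 6.

rank(A + 4I) = 3, so the eigenspace has dimension 6 - 3 = 3: the geometric multiplicity is 3.

Since 3 < 6, A is not diagonalizable.

algebraic multiplicity 6, geometric multiplicity 3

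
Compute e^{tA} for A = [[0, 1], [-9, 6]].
e^{tA} = [[(1 - 3*t)*e^{3*t}, t*e^{3*t}], [-9*t*e^{3*t}, (3*t + 1)*e^{3*t}]]

A has Jordan form J = [[3, 1], [0, 3]] with A = PJP^{-1}, so e^{tA} = P e^{tJ} P^{-1}.

For a Jordan block J_k(λ), e^{tJ_k(λ)} = e^{λt} · (I + tN + t^2 N^2/2! + ... + t^{k-1} N^{k-1}/(k-1)!) where N is the nilpotent superdiagonal part.

Assembling the blocks and conjugating back gives the entries of e^{tA} as shown above.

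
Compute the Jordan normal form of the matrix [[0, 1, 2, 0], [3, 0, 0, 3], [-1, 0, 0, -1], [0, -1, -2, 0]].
J = [[0, 1, 0, 0], [0, 0, 1, 0], [0, 0, 0, 0], [0, 0, 0, 0]]

The characteristic polynomial is det(xI - A) = x^4, so the eigenvalues are 0 (algebraic multiplicity 4).

For λ = 0: rank(A) = 2, rank(A^2) = 1, rank(A^3) = 0. The eigenspace has dimension 4 - 2 = 2, so there are 2 Jordan blocks; the rank sequence gives block sizes [3, 1].

Assembling the blocks gives the Jordan form J above.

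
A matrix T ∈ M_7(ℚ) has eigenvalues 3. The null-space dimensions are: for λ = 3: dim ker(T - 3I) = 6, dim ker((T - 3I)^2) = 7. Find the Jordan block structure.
λ = 3: successive nullity increments [6, 1] count blocks of size ≥ k; block sizes are [2, 1, 1, 1, 1, 1].

Jordan blocks: (3, 2), (3, 1), (3, 1), (3, 1), (3, 1), (3, 1)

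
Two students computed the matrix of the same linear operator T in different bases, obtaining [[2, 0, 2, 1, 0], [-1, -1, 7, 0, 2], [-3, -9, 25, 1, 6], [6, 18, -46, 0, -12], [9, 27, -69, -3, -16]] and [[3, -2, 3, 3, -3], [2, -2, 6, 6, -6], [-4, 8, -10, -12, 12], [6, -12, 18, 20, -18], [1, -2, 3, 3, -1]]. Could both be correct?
Both have characteristic polynomial (x - 2)^5 and minimal polynomial (x - 2)^2. But rank(A - 2I) = 2 for A while rank(B - 2I) = 1 for B, so the number of Jordan blocks at λ = 2 differs. A and B are not similar.

No.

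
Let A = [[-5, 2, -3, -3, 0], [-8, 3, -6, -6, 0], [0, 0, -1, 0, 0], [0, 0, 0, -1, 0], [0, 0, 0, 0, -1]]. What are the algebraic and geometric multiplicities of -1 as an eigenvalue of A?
The characteristic polynomial is (x + 1)^5, so the factor x + 1 appears with exponent 5: the algebraic multiplicity is 5.

rank(A + I) = 1, so the eigenspace has dimension 5 - 1 = 4: the geometric multiplicity is 4.

Since 4 < 5, A is not diagonalizable.

algebraic multiplicity 5, geometric multiplicity 4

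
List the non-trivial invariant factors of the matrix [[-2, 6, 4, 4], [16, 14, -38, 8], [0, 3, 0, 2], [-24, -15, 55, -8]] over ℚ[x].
The Jordan structure of A has elementary divisors (x + 2), (x - 2)^3. Arranging the block sizes at each eigenvalue in decreasing order and taking row products gives the invariant factors.

Invariant factors (smallest first, each dividing the next): (x - 2)^3(x + 2).

Check: the last factor (x - 2)^3(x + 2) is the minimal polynomial, and the product (x - 2)^3(x + 2) is the characteristic polynomial.

(x - 2)^3(x + 2)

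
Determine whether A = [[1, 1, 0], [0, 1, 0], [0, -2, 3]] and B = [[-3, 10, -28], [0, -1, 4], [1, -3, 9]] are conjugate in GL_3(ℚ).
Two matrices over a field are similar if and only if they have the same invariant factors.

Both A and B have characteristic polynomial (x - 3)(x - 1)^2 and minimal polynomial (x - 3)(x - 1)^2. Computing further, both have invariant factors (x - 3)(x - 1)^2. Hence A and B are similar.

Yes.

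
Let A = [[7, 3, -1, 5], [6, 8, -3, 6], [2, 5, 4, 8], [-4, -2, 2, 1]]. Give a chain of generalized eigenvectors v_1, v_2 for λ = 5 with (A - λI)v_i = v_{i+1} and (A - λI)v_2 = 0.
We seek v_1 ∈ ker((A - 5I)^2) \ ker(A - 5I), then set v_{i+1} = (A - 5I) v_i.

One such chain is v_1 = [[-3, -6, -5, 4]]^T, v_2 = [[1, 3, 1, -2]]^T. Check: (A - 5I) v_2 = [[0, 0, 0, 0]]^T = 0.

v_1 = [[-3, -6, -5, 4]]^T, v_2 = [[1, 3, 1, -2]]^T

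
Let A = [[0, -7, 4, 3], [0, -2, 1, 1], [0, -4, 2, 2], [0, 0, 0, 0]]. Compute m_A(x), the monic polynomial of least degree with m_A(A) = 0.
m_A(x) = x^3

The characteristic polynomial factors as x^4. The minimal polynomial is ∏(x - λ)^{k_λ} where k_λ is the size of the largest Jordan block at λ.

For λ = 0: rank(A) = 2, and the largest Jordan block has size 3 (the smallest k with rank(A^k) = rank(A^(k+1))).

So m_A(x) = x^3.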